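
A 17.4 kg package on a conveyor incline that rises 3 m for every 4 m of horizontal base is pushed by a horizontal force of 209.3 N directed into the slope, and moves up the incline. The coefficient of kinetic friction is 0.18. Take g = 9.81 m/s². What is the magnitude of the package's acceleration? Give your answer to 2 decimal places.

The horizontal push has components F cos 36.87° = 209.3 × 0.8000 = 167.440 N up the incline and F sin 36.87° = 209.3 × 0.6000 = 125.580 N pressing into the surface.
The normal force is therefore N = mg cos 36.87° + F sin 36.87° = 136.555 + 125.580 = 262.135 N, and kinetic friction down the slope is μN = 0.18 × 262.135 = 47.184 N.
Along the incline: F cos 36.87° − mg sin 36.87° − μN = ma, so 167.440 − 102.416 − 47.184 = 17.4 a, giving a = 1.0253 m/s².

1.03 m/s²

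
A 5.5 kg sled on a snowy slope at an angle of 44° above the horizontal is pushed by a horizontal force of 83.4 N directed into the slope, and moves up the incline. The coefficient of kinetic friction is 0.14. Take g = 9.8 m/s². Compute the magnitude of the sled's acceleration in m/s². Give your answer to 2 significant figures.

The horizontal push has components F cos 44° = 83.4 × 0.7193 = 59.990 N up the incline and F sin 44° = 83.4 × 0.6947 = 57.938 N pressing into the surface.
The normal force is therefore N = mg cos 44° + F sin 44° = 38.770 + 57.938 = 96.708 N, and kinetic friction down the slope is μN = 0.14 × 96.708 = 13.539 N.
Along the incline: F cos 44° − mg sin 44° − μN = ma, so 59.990 − 37.444 − 13.539 = 5.5 a, giving a = 1.6376 m/s².

1.6 m/s²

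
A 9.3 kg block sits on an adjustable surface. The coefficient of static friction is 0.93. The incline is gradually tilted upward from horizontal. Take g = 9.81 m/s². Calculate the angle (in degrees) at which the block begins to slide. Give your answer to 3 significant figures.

At the threshold of sliding, static friction is at its maximum μ_s N and exactly balances the weight component along the incline: mg sin θ = μ_s mg cos θ.
Hence tan θ = μ_s = 0.93, so θ = arctan(0.93) = 42.9228°.

42.9°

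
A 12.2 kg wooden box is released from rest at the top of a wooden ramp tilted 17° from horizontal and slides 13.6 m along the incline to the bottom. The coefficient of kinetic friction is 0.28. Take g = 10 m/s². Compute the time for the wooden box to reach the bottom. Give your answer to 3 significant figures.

The weight component along the incline is mg sin 17° = 35.669 N and the normal force is N = mg cos 17° = 116.669 N.
Friction up the slope is f = μN = 0.28 × 116.669 = 32.667 N, so the net downslope force is 35.669 − 32.667 = 3.002 N and a = 3.002 / 12.2 = 0.2461 m/s².
Starting from rest, L = ½at², so t = √(2L/a) = √(2 × 13.6 / 0.2461) = 10.5130 s.

10.5 s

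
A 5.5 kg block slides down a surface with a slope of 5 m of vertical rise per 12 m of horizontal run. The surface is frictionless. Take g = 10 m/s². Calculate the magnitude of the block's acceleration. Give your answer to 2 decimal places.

Resolving the weight along the incline: the component pulling the block down the slope is mg sin 22.62° = 5.5 × 10 × 0.3846 = 21.153 N, and the normal force is N = mg cos 22.62° = 5.5 × 10 × 0.9231 = 50.770 N.
With no friction the net force along the incline is 21.153 N, so a = g sin 22.62° = 21.153 / 5.5 = 3.8460 m/s².

3.85 m/s²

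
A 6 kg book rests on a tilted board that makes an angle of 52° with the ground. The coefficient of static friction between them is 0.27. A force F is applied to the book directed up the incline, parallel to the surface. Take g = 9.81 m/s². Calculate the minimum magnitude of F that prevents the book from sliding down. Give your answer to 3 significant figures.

36.6 N

The normal force is N = mg cos 52° = 36.238 N. With F at its minimum the book is on the verge of sliding down, so static friction is at its maximum μ_s N = 0.27 × 36.238 = 9.784 N and acts up the slope.
Equilibrium along the incline: F + μ_s N = mg sin 52°, so F = 46.382 − 9.784 = 36.598 N.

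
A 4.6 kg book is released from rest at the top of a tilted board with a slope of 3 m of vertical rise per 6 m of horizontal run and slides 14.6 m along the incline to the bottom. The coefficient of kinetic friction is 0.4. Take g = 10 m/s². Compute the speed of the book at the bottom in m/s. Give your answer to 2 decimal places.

5.11 m/s

The weight component along the incline is mg sin 26.57° = 20.572 N and the normal force is N = mg cos 26.57° = 41.144 N.
Friction up the slope is f = μN = 0.4 × 41.144 = 16.458 N, so the net downslope force is 20.572 − 16.458 = 4.114 N and a = 4.114 / 4.6 = 0.8943 m/s².
Starting from rest over a distance of 14.6 m, v² = 2aL = 2 × 0.8943 × 14.6 = 26.1136, so v = 5.1101 m/s.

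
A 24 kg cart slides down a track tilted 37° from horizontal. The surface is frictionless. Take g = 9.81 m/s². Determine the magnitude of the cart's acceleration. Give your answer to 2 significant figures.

5.9 m/s²

Resolving the weight along the incline: the component pulling the cart down the slope is mg sin 37° = 24 × 9.81 × 0.6018 = 141.688 N, and the normal force is N = mg cos 37° = 24 × 9.81 × 0.7986 = 188.022 N.
With no friction the net force along the incline is 141.688 N, so a = g sin 37° = 141.688 / 24 = 5.9037 m/s².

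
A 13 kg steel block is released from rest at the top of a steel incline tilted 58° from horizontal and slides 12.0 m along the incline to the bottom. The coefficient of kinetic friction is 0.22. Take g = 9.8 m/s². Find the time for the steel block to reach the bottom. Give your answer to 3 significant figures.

The weight component along the incline is mg sin 58° = 108.041 N and the normal force is N = mg cos 58° = 67.512 N.
Friction up the slope is f = μN = 0.22 × 67.512 = 14.853 N, so the net downslope force is 108.041 − 14.853 = 93.188 N and a = 93.188 / 13 = 7.1683 m/s².
Starting from rest, L = ½at², so t = √(2L/a) = √(2 × 12.0 / 7.1683) = 1.8298 s.

1.83 s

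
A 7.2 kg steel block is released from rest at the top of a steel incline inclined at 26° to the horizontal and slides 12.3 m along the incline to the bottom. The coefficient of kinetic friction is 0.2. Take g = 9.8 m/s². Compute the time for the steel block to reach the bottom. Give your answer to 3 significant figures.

The weight component along the incline is mg sin 26° = 30.931 N and the normal force is N = mg cos 26° = 63.419 N.
Friction up the slope is f = μN = 0.2 × 63.419 = 12.684 N, so the net downslope force is 30.931 − 12.684 = 18.247 N and a = 18.247 / 7.2 = 2.5343 m/s².
Starting from rest, L = ½at², so t = √(2L/a) = √(2 × 12.3 / 2.5343) = 3.1156 s.

3.12 s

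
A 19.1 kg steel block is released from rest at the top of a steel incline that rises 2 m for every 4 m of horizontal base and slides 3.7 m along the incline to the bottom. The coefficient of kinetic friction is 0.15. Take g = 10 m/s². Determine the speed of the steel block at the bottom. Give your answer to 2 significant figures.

4.8 m/s

The weight component along the incline is mg sin 26.57° = 85.418 N and the normal force is N = mg cos 26.57° = 170.836 N.
Friction up the slope is f = μN = 0.15 × 170.836 = 25.625 N, so the net downslope force is 85.418 − 25.625 = 59.793 N and a = 59.793 / 19.1 = 3.1305 m/s².
Starting from rest over a distance of 3.7 m, v² = 2aL = 2 × 3.1305 × 3.7 = 23.1657, so v = 4.8131 m/s.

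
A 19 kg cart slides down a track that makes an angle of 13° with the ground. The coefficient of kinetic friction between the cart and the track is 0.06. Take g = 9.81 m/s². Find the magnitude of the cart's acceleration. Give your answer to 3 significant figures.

1.63 m/s²

Resolving the weight along the incline: the component pulling the cart down the slope is mg sin 13° = 19 × 9.81 × 0.2250 = 41.938 N, and the normal force is N = mg cos 13° = 19 × 9.81 × 0.9744 = 181.618 N.
Kinetic friction acts up the slope with magnitude f = μN = 0.06 × 181.618 = 10.897 N.
Net force along the incline is 41.938 − 10.897 = 31.041 N, so a = 31.041 / 19 = 1.6337 m/s².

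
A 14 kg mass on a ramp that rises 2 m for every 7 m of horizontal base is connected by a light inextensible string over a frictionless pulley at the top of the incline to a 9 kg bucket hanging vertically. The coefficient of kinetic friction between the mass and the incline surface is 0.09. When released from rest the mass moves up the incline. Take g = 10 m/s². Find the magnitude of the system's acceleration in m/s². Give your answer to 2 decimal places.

For the mass on the incline: the weight component along the slope is m₁g sin 15.95° = 14 × 10 × 0.2747 = 38.458 N and the normal force is N = m₁g cos 15.95° = 134.613 N.
Kinetic friction opposes the mass's motion up the incline: f = μN = 0.09 × 134.613 = 12.115 N acting down the slope.
Newton's second law for the mass (up-slope positive): T − 38.458 − 12.115 = 14 a. For the hanging bucket (downward positive): 9 × 10 − T = 9 a.
Adding the two equations eliminates T: 39.427 = 23 a, so a = 1.7142 m/s².

1.71 m/s²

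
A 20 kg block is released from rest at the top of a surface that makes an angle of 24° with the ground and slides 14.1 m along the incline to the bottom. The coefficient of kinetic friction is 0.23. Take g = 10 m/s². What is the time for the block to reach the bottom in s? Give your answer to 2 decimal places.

3.79 s

The weight component along the incline is mg sin 24° = 81.347 N and the normal force is N = mg cos 24° = 182.709 N.
Friction up the slope is f = μN = 0.23 × 182.709 = 42.023 N, so the net downslope force is 81.347 − 42.023 = 39.324 N and a = 39.324 / 20 = 1.9662 m/s².
Starting from rest, L = ½at², so t = √(2L/a) = √(2 × 14.1 / 1.9662) = 3.7871 s.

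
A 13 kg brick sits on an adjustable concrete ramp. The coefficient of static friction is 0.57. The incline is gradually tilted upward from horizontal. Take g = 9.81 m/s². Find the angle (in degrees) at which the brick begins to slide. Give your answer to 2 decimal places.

At the threshold of sliding, static friction is at its maximum μ_s N and exactly balances the weight component along the incline: mg sin θ = μ_s mg cos θ.
Hence tan θ = μ_s = 0.57, so θ = arctan(0.57) = 29.6831°.

29.68°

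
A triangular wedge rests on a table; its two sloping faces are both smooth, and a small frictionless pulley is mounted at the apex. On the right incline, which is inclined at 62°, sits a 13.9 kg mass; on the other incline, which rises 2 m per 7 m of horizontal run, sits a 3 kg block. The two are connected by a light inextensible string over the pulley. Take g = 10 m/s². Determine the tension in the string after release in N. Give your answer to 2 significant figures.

Resolve each weight along its own incline: the 13.9 kg mass has component 13.9 × 10 × sin 62° = 122.730 N down its slope, and the 3 kg mass has 3 × 10 × sin 15.95° = 8.242 N down its slope.
The 13.9 kg side's 122.730 N exceeds the other side's 8.242 N, so that mass slides down and the 3 kg mass slides up. Taking that direction as positive, Newton's second law for the whole system gives 122.730 − 8.242 = (13.9 + 3) a, so a = 114.488 / 16.9 = 6.7744 m/s².
For the 3 kg mass (up-slope positive): T − 8.242 = 3 × 6.7744, so T = 28.565 N.

29 N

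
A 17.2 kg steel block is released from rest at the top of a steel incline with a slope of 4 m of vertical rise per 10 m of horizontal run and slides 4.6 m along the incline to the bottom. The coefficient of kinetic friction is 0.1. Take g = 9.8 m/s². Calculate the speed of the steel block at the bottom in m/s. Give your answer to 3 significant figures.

5.01 m/s

The weight component along the incline is mg sin 21.80° = 62.602 N and the normal force is N = mg cos 21.80° = 156.504 N.
Friction up the slope is f = μN = 0.1 × 156.504 = 15.650 N, so the net downslope force is 62.602 − 15.650 = 46.952 N and a = 46.952 / 17.2 = 2.7298 m/s².
Starting from rest over a distance of 4.6 m, v² = 2aL = 2 × 2.7298 × 4.6 = 25.1142, so v = 5.0114 m/s.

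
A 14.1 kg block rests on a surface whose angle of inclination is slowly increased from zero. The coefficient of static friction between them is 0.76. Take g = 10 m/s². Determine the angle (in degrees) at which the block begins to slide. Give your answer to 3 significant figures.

At the threshold of sliding, static friction is at its maximum μ_s N and exactly balances the weight component along the incline: mg sin θ = μ_s mg cos θ.
Hence tan θ = μ_s = 0.76, so θ = arctan(0.76) = 37.2348°.

37.2°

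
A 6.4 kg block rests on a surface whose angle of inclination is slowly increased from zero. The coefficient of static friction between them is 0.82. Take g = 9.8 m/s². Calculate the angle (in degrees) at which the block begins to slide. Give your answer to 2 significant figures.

39°

At the threshold of sliding, static friction is at its maximum μ_s N and exactly balances the weight component along the incline: mg sin θ = μ_s mg cos θ.
Hence tan θ = μ_s = 0.82, so θ = arctan(0.82) = 39.3518°.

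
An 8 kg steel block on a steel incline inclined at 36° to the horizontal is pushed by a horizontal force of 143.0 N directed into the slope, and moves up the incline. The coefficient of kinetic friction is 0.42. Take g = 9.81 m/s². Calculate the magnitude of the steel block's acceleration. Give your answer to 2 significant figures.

0.95 m/s²

The horizontal push has components F cos 36° = 143.0 × 0.8090 = 115.687 N up the incline and F sin 36° = 143.0 × 0.5878 = 84.055 N pressing into the surface.
The normal force is therefore N = mg cos 36° + F sin 36° = 63.490 + 84.055 = 147.545 N, and kinetic friction down the slope is μN = 0.42 × 147.545 = 61.969 N.
Along the incline: F cos 36° − mg sin 36° − μN = ma, so 115.687 − 46.131 − 61.969 = 8 a, giving a = 0.9484 m/s².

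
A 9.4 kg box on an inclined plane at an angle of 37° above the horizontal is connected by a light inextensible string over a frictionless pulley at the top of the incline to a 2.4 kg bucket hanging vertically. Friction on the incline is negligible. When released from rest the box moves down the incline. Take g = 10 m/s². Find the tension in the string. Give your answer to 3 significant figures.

For the box on the incline: the weight component along the slope is m₁g sin 37° = 9.4 × 10 × 0.6018 = 56.569 N and the normal force is N = m₁g cos 37° = 75.072 N.
Newton's second law for the box (down-slope positive): 56.569 − T = 9.4 a. For the hanging bucket (upward positive): T − 2.4 × 10 = 2.4 a.
Adding the two equations eliminates T: 32.569 = 11.8 a, so a = 2.7601 m/s².
Then from the hanging bucket's equation, T = 2.4 × (10 + 2.7601) = 30.624 N.

30.6 N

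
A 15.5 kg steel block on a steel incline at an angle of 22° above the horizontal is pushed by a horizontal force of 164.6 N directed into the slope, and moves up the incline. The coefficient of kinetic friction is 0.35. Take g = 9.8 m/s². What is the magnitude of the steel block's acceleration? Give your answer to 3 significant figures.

The horizontal push has components F cos 22° = 164.6 × 0.9272 = 152.617 N up the incline and F sin 22° = 164.6 × 0.3746 = 61.659 N pressing into the surface.
The normal force is therefore N = mg cos 22° + F sin 22° = 140.842 + 61.659 = 202.501 N, and kinetic friction down the slope is μN = 0.35 × 202.501 = 70.875 N.
Along the incline: F cos 22° − mg sin 22° − μN = ma, so 152.617 − 56.902 − 70.875 = 15.5 a, giving a = 1.6026 m/s².

1.60 m/s²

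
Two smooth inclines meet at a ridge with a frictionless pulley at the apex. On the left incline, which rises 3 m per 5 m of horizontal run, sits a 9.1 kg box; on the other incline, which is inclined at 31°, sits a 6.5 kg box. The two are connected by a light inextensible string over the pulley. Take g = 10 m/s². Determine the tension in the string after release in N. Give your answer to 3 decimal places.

39.036 N

Resolve each weight along its own incline: the 9.1 kg mass has component 9.1 × 10 × sin 30.96° = 46.819 N down its slope, and the 6.5 kg mass has 6.5 × 10 × sin 31° = 33.477 N down its slope.
The 9.1 kg side's 46.819 N exceeds the other side's 33.477 N, so that mass slides down and the 6.5 kg mass slides up. Taking that direction as positive, Newton's second law for the whole system gives 46.819 − 33.477 = (9.1 + 6.5) a, so a = 13.342 / 15.6 = 0.8553 m/s².
For the 6.5 kg mass (up-slope positive): T − 33.477 = 6.5 × 0.8553, so T = 39.036 N.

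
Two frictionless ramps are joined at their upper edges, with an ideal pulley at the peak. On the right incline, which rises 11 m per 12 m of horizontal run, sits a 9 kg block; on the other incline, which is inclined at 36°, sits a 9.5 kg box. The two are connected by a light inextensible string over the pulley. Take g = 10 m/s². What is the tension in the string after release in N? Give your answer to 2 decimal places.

58.39 N

Resolve each weight along its own incline: the 9 kg mass has component 9 × 10 × sin 42.51° = 60.815 N down its slope, and the 9.5 kg mass has 9.5 × 10 × sin 36° = 55.840 N down its slope.
The 9 kg side's 60.815 N exceeds the other side's 55.840 N, so that mass slides down and the 9.5 kg mass slides up. Taking that direction as positive, Newton's second law for the whole system gives 60.815 − 55.840 = (9 + 9.5) a, so a = 4.975 / 18.5 = 0.2689 m/s².
For the 9.5 kg mass (up-slope positive): T − 55.840 = 9.5 × 0.2689, so T = 58.395 N.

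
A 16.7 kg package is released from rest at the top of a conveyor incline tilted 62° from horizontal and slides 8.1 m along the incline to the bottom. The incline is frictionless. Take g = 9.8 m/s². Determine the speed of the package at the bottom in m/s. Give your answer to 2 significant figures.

12 m/s

The weight component along the incline is mg sin 62° = 144.503 N and the normal force is N = mg cos 62° = 76.834 N.
With no friction, a = g sin 62° = 8.6529 m/s².
Starting from rest over a distance of 8.1 m, v² = 2aL = 2 × 8.6529 × 8.1 = 140.1770, so v = 11.8396 m/s.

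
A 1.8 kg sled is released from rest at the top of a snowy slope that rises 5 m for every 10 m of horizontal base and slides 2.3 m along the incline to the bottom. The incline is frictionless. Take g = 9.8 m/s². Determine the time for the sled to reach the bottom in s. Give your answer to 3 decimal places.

The weight component along the incline is mg sin 26.57° = 7.889 N and the normal force is N = mg cos 26.57° = 15.778 N.
With no friction, a = g sin 26.57° = 4.3827 m/s².
Starting from rest, L = ½at², so t = √(2L/a) = √(2 × 2.3 / 4.3827) = 1.0245 s.

1.024 s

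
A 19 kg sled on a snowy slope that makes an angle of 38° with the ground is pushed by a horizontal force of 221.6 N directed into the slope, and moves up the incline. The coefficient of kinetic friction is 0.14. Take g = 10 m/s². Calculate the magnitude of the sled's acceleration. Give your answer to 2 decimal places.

0.93 m/s²

The horizontal push has components F cos 38° = 221.6 × 0.7880 = 174.621 N up the incline and F sin 38° = 221.6 × 0.6157 = 136.439 N pressing into the surface.
The normal force is therefore N = mg cos 38° + F sin 38° = 149.720 + 136.439 = 286.159 N, and kinetic friction down the slope is μN = 0.14 × 286.159 = 40.062 N.
Along the incline: F cos 38° − mg sin 38° − μN = ma, so 174.621 − 116.983 − 40.062 = 19 a, giving a = 0.9251 m/s².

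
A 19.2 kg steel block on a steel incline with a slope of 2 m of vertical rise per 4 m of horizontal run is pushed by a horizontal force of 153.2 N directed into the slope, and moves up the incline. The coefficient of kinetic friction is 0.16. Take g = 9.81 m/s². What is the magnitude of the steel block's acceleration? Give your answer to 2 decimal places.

The horizontal push has components F cos 26.57° = 153.2 × 0.8944 = 137.022 N up the incline and F sin 26.57° = 153.2 × 0.4472 = 68.511 N pressing into the surface.
The normal force is therefore N = mg cos 26.57° + F sin 26.57° = 168.462 + 68.511 = 236.973 N, and kinetic friction down the slope is μN = 0.16 × 236.973 = 37.916 N.
Along the incline: F cos 26.57° − mg sin 26.57° − μN = ma, so 137.022 − 84.231 − 37.916 = 19.2 a, giving a = 0.7747 m/s².

0.77 m/s²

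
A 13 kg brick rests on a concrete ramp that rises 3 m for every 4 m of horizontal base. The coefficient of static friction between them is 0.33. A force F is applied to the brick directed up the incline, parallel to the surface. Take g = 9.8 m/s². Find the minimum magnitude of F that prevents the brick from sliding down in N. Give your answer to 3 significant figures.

The normal force is N = mg cos 36.87° = 101.920 N. With F at its minimum the brick is on the verge of sliding down, so static friction is at its maximum μ_s N = 0.33 × 101.920 = 33.634 N and acts up the slope.
Equilibrium along the incline: F + μ_s N = mg sin 36.87°, so F = 76.440 − 33.634 = 42.806 N.

42.8 N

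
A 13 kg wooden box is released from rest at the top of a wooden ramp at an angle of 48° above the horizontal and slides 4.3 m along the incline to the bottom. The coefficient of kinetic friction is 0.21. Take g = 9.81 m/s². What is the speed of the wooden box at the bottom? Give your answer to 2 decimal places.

7.13 m/s

The weight component along the incline is mg sin 48° = 94.773 N and the normal force is N = mg cos 48° = 85.334 N.
Friction up the slope is f = μN = 0.21 × 85.334 = 17.920 N, so the net downslope force is 94.773 − 17.920 = 76.853 N and a = 76.853 / 13 = 5.9118 m/s².
Starting from rest over a distance of 4.3 m, v² = 2aL = 2 × 5.9118 × 4.3 = 50.8415, so v = 7.1303 m/s.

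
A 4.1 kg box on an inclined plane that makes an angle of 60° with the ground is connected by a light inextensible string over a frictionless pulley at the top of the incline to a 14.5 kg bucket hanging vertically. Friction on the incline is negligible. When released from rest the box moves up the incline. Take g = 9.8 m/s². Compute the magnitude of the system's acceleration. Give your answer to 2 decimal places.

For the box on the incline: the weight component along the slope is m₁g sin 60° = 4.1 × 9.8 × 0.8660 = 34.796 N and the normal force is N = m₁g cos 60° = 20.090 N.
Newton's second law for the box (up-slope positive): T − 34.796 = 4.1 a. For the hanging bucket (downward positive): 14.5 × 9.8 − T = 14.5 a.
Adding the two equations eliminates T: 107.304 = 18.6 a, so a = 5.7690 m/s².

5.77 m/s²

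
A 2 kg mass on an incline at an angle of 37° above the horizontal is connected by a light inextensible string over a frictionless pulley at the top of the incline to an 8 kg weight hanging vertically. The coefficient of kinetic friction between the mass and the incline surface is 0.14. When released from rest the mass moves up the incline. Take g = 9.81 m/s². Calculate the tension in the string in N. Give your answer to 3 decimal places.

For the mass on the incline: the weight component along the slope is m₁g sin 37° = 2 × 9.81 × 0.6018 = 11.807 N and the normal force is N = m₁g cos 37° = 15.669 N.
Kinetic friction opposes the mass's motion up the incline: f = μN = 0.14 × 15.669 = 2.194 N acting down the slope.
Newton's second law for the mass (up-slope positive): T − 11.807 − 2.194 = 2 a. For the hanging weight (downward positive): 8 × 9.81 − T = 8 a.
Adding the two equations eliminates T: 64.479 = 10 a, so a = 6.4479 m/s².
Then from the hanging weight's equation, T = 8 × (9.81 − 6.4479) = 26.897 N.

26.897 N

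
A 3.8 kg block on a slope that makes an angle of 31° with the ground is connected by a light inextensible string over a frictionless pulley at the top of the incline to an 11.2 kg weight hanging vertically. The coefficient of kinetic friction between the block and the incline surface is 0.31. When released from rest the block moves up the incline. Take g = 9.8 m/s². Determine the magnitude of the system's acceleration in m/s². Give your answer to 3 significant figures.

For the block on the incline: the weight component along the slope is m₁g sin 31° = 3.8 × 9.8 × 0.5150 = 19.179 N and the normal force is N = m₁g cos 31° = 31.921 N.
Kinetic friction opposes the block's motion up the incline: f = μN = 0.31 × 31.921 = 9.896 N acting down the slope.
Newton's second law for the block (up-slope positive): T − 19.179 − 9.896 = 3.8 a. For the hanging weight (downward positive): 11.2 × 9.8 − T = 11.2 a.
Adding the two equations eliminates T: 80.685 = 15 a, so a = 5.3790 m/s².

5.38 m/s²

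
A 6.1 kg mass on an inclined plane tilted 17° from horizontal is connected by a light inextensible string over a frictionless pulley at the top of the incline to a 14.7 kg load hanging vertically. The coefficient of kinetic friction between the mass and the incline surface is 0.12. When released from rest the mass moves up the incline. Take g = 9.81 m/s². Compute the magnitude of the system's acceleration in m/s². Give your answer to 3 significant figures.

For the mass on the incline: the weight component along the slope is m₁g sin 17° = 6.1 × 9.81 × 0.2924 = 17.498 N and the normal force is N = m₁g cos 17° = 57.226 N.
Kinetic friction opposes the mass's motion up the incline: f = μN = 0.12 × 57.226 = 6.867 N acting down the slope.
Newton's second law for the mass (up-slope positive): T − 17.498 − 6.867 = 6.1 a. For the hanging load (downward positive): 14.7 × 9.81 − T = 14.7 a.
Adding the two equations eliminates T: 119.842 = 20.8 a, so a = 5.7616 m/s².

5.76 m/s²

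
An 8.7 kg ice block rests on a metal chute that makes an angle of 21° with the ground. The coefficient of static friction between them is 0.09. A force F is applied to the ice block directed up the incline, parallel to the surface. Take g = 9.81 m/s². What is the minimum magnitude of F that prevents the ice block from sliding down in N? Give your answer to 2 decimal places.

The normal force is N = mg cos 21° = 79.678 N. With F at its minimum the ice block is on the verge of sliding down, so static friction is at its maximum μ_s N = 0.09 × 79.678 = 7.171 N and acts up the slope.
Equilibrium along the incline: F + μ_s N = mg sin 21°, so F = 30.586 − 7.171 = 23.415 N.

23.41 N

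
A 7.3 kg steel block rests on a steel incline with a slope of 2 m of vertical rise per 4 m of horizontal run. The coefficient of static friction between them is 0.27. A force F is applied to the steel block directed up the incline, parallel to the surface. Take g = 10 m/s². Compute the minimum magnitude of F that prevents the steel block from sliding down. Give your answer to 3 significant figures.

15.0 N

The normal force is N = mg cos 26.57° = 65.293 N. With F at its minimum the steel block is on the verge of sliding down, so static friction is at its maximum μ_s N = 0.27 × 65.293 = 17.629 N and acts up the slope.
Equilibrium along the incline: F + μ_s N = mg sin 26.57°, so F = 32.647 − 17.629 = 15.018 N.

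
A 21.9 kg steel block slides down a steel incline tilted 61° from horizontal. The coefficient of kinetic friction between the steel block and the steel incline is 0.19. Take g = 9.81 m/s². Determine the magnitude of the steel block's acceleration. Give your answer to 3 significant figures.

Resolving the weight along the incline: the component pulling the steel block down the slope is mg sin 61° = 21.9 × 9.81 × 0.8746 = 187.898 N, and the normal force is N = mg cos 61° = 21.9 × 9.81 × 0.4848 = 104.154 N.
Kinetic friction acts up the slope with magnitude f = μN = 0.19 × 104.154 = 19.789 N.
Net force along the incline is 187.898 − 19.789 = 168.109 N, so a = 168.109 / 21.9 = 7.6762 m/s².

7.68 m/s²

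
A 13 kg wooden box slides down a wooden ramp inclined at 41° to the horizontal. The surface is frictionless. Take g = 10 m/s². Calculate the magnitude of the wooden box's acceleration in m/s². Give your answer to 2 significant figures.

6.6 m/s²

Resolving the weight along the incline: the component pulling the wooden box down the slope is mg sin 41° = 13 × 10 × 0.6561 = 85.293 N, and the normal force is N = mg cos 41° = 13 × 10 × 0.7547 = 98.111 N.
With no friction the net force along the incline is 85.293 N, so a = g sin 41° = 85.293 / 13 = 6.5610 m/s².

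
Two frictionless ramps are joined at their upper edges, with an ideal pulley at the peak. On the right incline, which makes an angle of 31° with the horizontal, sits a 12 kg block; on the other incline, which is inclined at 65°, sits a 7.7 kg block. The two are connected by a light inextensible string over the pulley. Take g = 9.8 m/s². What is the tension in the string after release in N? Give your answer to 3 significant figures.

Resolve each weight along its own incline: the 12 kg mass has component 12 × 9.8 × sin 31° = 60.568 N down its slope, and the 7.7 kg mass has 7.7 × 9.8 × sin 65° = 68.390 N down its slope.
The 7.7 kg side's 68.390 N exceeds the other side's 60.568 N, so that mass slides down and the 12 kg mass slides up. Taking that direction as positive, Newton's second law for the whole system gives 68.390 − 60.568 = (12 + 7.7) a, so a = 7.822 / 19.7 = 0.3971 m/s².
For the 12 kg mass (up-slope positive): T − 60.568 = 12 × 0.3971, so T = 65.333 N.

65.3 N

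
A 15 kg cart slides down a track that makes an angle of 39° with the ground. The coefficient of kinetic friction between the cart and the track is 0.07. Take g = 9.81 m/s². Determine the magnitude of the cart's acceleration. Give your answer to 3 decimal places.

Resolving the weight along the incline: the component pulling the cart down the slope is mg sin 39° = 15 × 9.81 × 0.6293 = 92.601 N, and the normal force is N = mg cos 39° = 15 × 9.81 × 0.7771 = 114.350 N.
Kinetic friction acts up the slope with magnitude f = μN = 0.07 × 114.350 = 8.005 N.
Net force along the incline is 92.601 − 8.005 = 84.596 N, so a = 84.596 / 15 = 5.6397 m/s².

5.640 m/s²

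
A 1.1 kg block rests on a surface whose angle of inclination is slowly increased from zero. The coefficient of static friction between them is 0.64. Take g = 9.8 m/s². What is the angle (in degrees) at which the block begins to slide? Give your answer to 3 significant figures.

32.6°

At the threshold of sliding, static friction is at its maximum μ_s N and exactly balances the weight component along the incline: mg sin θ = μ_s mg cos θ.
Hence tan θ = μ_s = 0.64, so θ = arctan(0.64) = 32.6192°.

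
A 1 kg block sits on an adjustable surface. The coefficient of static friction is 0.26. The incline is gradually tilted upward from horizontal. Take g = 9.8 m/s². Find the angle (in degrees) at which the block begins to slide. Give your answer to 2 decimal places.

At the threshold of sliding, static friction is at its maximum μ_s N and exactly balances the weight component along the incline: mg sin θ = μ_s mg cos θ.
Hence tan θ = μ_s = 0.26, so θ = arctan(0.26) = 14.5742°.

14.57°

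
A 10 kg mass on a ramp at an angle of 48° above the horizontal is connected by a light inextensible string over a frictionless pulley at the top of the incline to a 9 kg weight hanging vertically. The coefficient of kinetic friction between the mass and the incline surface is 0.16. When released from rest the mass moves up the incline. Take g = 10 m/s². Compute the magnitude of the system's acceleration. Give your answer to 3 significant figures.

For the mass on the incline: the weight component along the slope is m₁g sin 48° = 10 × 10 × 0.7431 = 74.310 N and the normal force is N = m₁g cos 48° = 66.913 N.
Kinetic friction opposes the mass's motion up the incline: f = μN = 0.16 × 66.913 = 10.706 N acting down the slope.
Newton's second law for the mass (up-slope positive): T − 74.310 − 10.706 = 10 a. For the hanging weight (downward positive): 9 × 10 − T = 9 a.
Adding the two equations eliminates T: 4.984 = 19 a, so a = 0.2623 m/s².

0.262 m/s²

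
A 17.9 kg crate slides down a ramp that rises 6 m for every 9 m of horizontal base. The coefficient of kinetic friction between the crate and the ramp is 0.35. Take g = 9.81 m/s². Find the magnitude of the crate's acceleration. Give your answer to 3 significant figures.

Resolving the weight along the incline: the component pulling the crate down the slope is mg sin 33.69° = 17.9 × 9.81 × 0.5547 = 97.405 N, and the normal force is N = mg cos 33.69° = 17.9 × 9.81 × 0.8321 = 146.116 N.
Kinetic friction acts up the slope with magnitude f = μN = 0.35 × 146.116 = 51.141 N.
Net force along the incline is 97.405 − 51.141 = 46.264 N, so a = 46.264 / 17.9 = 2.5846 m/s².

2.58 m/s²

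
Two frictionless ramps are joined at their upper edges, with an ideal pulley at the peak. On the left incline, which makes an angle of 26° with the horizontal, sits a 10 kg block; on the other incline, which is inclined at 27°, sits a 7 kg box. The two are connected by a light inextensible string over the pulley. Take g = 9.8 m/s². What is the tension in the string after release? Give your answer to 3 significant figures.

36.0 N

Resolve each weight along its own incline: the 10 kg mass has component 10 × 9.8 × sin 26° = 42.960 N down its slope, and the 7 kg mass has 7 × 9.8 × sin 27° = 31.144 N down its slope.
The 10 kg side's 42.960 N exceeds the other side's 31.144 N, so that mass slides down and the 7 kg mass slides up. Taking that direction as positive, Newton's second law for the whole system gives 42.960 − 31.144 = (10 + 7) a, so a = 11.816 / 17 = 0.6951 m/s².
For the 7 kg mass (up-slope positive): T − 31.144 = 7 × 0.6951, so T = 36.010 N.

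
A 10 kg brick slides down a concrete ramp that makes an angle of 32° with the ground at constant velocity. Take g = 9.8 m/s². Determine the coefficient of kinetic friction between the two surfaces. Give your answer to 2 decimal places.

0.62

At constant velocity the net force along the incline is zero: mg sin 32° = μ mg cos 32°.
So μ = tan 32° = 0.5299 / 0.8480 = 0.6249.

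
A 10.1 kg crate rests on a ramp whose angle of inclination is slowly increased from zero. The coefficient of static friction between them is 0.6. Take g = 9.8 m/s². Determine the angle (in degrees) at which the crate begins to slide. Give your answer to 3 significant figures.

At the threshold of sliding, static friction is at its maximum μ_s N and exactly balances the weight component along the incline: mg sin θ = μ_s mg cos θ.
Hence tan θ = μ_s = 0.6, so θ = arctan(0.6) = 30.9638°.

31.0°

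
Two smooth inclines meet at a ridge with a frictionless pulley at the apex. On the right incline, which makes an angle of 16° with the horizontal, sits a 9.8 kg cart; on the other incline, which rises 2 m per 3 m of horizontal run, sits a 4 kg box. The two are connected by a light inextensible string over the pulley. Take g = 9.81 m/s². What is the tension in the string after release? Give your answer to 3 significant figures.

Resolve each weight along its own incline: the 9.8 kg mass has component 9.8 × 9.81 × sin 16° = 26.499 N down its slope, and the 4 kg mass has 4 × 9.81 × sin 33.69° = 21.766 N down its slope.
The 9.8 kg side's 26.499 N exceeds the other side's 21.766 N, so that mass slides down and the 4 kg mass slides up. Taking that direction as positive, Newton's second law for the whole system gives 26.499 − 21.766 = (9.8 + 4) a, so a = 4.733 / 13.8 = 0.3430 m/s².
For the 4 kg mass (up-slope positive): T − 21.766 = 4 × 0.3430, so T = 23.138 N.

23.1 N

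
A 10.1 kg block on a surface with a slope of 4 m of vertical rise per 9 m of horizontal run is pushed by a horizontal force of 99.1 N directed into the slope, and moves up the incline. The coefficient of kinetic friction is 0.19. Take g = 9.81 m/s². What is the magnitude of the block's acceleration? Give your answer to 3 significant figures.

2.52 m/s²

The horizontal push has components F cos 23.96° = 99.1 × 0.9138 = 90.558 N up the incline and F sin 23.96° = 99.1 × 0.4061 = 40.245 N pressing into the surface.
The normal force is therefore N = mg cos 23.96° + F sin 23.96° = 90.540 + 40.245 = 130.785 N, and kinetic friction down the slope is μN = 0.19 × 130.785 = 24.849 N.
Along the incline: F cos 23.96° − mg sin 23.96° − μN = ma, so 90.558 − 40.237 − 24.849 = 10.1 a, giving a = 2.5220 m/s².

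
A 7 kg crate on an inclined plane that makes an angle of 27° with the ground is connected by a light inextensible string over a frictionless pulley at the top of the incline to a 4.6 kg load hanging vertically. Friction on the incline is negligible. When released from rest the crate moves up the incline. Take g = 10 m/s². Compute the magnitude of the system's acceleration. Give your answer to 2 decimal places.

For the crate on the incline: the weight component along the slope is m₁g sin 27° = 7 × 10 × 0.4540 = 31.780 N and the normal force is N = m₁g cos 27° = 62.370 N.
Newton's second law for the crate (up-slope positive): T − 31.780 = 7 a. For the hanging load (downward positive): 4.6 × 10 − T = 4.6 a.
Adding the two equations eliminates T: 14.220 = 11.6 a, so a = 1.2259 m/s².

1.23 m/s²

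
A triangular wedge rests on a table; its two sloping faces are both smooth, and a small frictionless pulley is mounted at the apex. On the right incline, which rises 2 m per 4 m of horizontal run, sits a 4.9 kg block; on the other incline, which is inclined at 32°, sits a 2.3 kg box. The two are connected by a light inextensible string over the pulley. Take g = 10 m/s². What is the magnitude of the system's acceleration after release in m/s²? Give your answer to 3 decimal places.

1.351 m/s²

Resolve each weight along its own incline: the 4.9 kg mass has component 4.9 × 10 × sin 26.57° = 21.913 N down its slope, and the 2.3 kg mass has 2.3 × 10 × sin 32° = 12.188 N down its slope.
The 4.9 kg side's 21.913 N exceeds the other side's 12.188 N, so that mass slides down and the 2.3 kg mass slides up. Taking that direction as positive, Newton's second law for the whole system gives 21.913 − 12.188 = (4.9 + 2.3) a, so a = 9.725 / 7.2 = 1.3507 m/s².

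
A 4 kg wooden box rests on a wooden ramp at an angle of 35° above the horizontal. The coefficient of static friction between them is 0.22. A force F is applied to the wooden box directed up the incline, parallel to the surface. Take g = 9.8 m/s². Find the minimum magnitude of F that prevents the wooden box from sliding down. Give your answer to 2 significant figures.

15 N

The normal force is N = mg cos 35° = 32.111 N. With F at its minimum the wooden box is on the verge of sliding down, so static friction is at its maximum μ_s N = 0.22 × 32.111 = 7.064 N and acts up the slope.
Equilibrium along the incline: F + μ_s N = mg sin 35°, so F = 22.484 − 7.064 = 15.420 N.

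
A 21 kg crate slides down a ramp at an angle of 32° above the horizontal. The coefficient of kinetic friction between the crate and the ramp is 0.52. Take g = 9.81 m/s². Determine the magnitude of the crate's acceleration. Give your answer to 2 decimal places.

0.87 m/s²

Resolving the weight along the incline: the component pulling the crate down the slope is mg sin 32° = 21 × 9.81 × 0.5299 = 109.165 N, and the normal force is N = mg cos 32° = 21 × 9.81 × 0.8480 = 174.696 N.
Kinetic friction acts up the slope with magnitude f = μN = 0.52 × 174.696 = 90.842 N.
Net force along the incline is 109.165 − 90.842 = 18.323 N, so a = 18.323 / 21 = 0.8725 m/s².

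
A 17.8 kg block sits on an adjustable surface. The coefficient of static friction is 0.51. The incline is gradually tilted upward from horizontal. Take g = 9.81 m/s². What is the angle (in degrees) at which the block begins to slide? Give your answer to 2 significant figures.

At the threshold of sliding, static friction is at its maximum μ_s N and exactly balances the weight component along the incline: mg sin θ = μ_s mg cos θ.
Hence tan θ = μ_s = 0.51, so θ = arctan(0.51) = 27.0216°.

27°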